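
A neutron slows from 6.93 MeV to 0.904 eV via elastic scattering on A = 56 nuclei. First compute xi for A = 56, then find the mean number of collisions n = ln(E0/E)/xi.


xi = 1 + (A-1)^2/(2A)*ln((A-1)/(A+1)) = 0.03529286 (for A = 56)
n = ln(E0/E) / xi
n = ln(6.93e6 / 0.904) / 0.03529286
n = ln(7.665929e+06) / 0.03529286 = 449.16

449.16


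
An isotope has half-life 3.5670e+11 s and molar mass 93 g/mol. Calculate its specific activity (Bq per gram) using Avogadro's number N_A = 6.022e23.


lambda = ln(2) / t_half = ln(2) / 3.5670e+11 = 1.943222e-12 /s
SA = lambda * N_A / M
SA = 1.943222e-12 * 6.022e23 / 93
SA = 1.2583e+10 Bq/g

1.2583e+10


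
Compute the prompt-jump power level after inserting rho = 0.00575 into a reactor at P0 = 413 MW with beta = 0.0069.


P1/P0 = beta / (beta - rho)
P1/P0 = 0.0069 / (0.0069 - 0.00575) = 6.000000
P1 = 413 * 6.000000 = 2478.0 MW

2478.0


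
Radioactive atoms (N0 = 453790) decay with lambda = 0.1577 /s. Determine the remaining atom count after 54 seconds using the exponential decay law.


N = N0 * exp(-lambda * t)
N = 453790 * exp(-0.1577 * 54)
N = 90.885

90.885


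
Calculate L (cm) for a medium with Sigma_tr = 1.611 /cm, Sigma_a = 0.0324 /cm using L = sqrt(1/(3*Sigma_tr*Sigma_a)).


D = 1 / (3 * Sigma_tr) = 1 / (3 * 1.611) = 0.2069108 cm
L = sqrt(D / Sigma_a)
L = sqrt(0.2069108 / 0.0324)
L = 2.5271 cm

2.5271


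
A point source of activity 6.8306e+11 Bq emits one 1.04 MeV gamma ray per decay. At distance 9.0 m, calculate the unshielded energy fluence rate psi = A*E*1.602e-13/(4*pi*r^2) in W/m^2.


psi = A * E * 1.602e-13 / (4*pi*r^2)
psi = 6.8306e+11 * 1.04 * 1.602e-13 / (4*pi*9.0^2)
psi = 1.1180e-04 W/m^2

1.1180e-04


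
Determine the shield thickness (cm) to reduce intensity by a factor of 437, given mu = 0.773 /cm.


x = ln(factor) / mu
x = ln(437) / 0.773
x = 7.8654 cm

7.8654


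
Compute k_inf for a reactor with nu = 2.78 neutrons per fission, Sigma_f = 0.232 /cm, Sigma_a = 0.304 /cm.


k_inf = nu * Sigma_f / Sigma_a
k_inf = 2.78 * 0.232 / 0.304
k_inf = 2.1216

2.1216


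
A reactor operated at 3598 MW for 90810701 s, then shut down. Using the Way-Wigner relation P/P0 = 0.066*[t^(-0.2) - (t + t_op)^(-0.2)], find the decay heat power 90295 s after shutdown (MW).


P/P0 = 0.066 * [t^(-0.2) - (t + t_op)^(-0.2)]
P/P0 = 0.066 * [90295^(-0.2) - (90295 + 90810701)^(-0.2)]
P/P0 = 0.066 * [0.1020627 - 0.02560273] = 0.005046358
P = 3598 * 0.005046358 = 18.157 MW

18.157


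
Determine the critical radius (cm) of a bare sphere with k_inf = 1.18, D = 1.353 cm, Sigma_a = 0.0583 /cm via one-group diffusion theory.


L^2 = D / Sigma_a = 1.353 / 0.0583 = 23.20755 cm^2
B_m^2 = (k_inf - 1) / L^2 = (1.18 - 1) / 23.20755 = 0.007756097 /cm^2
For a bare sphere: B_g = pi/R, so R_c = pi / sqrt(B_m^2)
R_c = pi / sqrt(0.007756097) = 35.672 cm

35.672


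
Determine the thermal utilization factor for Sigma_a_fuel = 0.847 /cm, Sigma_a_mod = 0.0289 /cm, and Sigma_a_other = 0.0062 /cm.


f = Sigma_a_fuel / (Sigma_a_fuel + Sigma_a_mod + Sigma_a_other)
f = 0.847 / (0.847 + 0.0289 + 0.0062)
f = 0.96021

0.96021


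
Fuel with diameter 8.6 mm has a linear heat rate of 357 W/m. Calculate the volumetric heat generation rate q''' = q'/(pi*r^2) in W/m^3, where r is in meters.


r = D / 2 / 1000 = 8.6 / 2 / 1000 = 0.0043 m
q''' = q' / (pi * r^2)
q''' = 357 / (pi * 0.0043^2)
q''' = 6.1458e+06 W/m^3

6.1458e+06


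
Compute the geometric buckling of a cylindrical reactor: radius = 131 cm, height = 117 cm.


B^2 = (2.405/R)^2 + (pi/H)^2
B^2 = (2.405/131)^2 + (pi/117)^2
B^2 = 0.0010580 /cm^2

0.0010580


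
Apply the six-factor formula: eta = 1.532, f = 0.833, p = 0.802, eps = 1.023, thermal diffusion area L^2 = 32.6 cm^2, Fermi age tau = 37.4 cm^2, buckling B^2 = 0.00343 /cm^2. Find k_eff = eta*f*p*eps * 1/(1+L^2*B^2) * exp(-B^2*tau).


k_inf = eta*f*p*eps = 1.532*0.833*0.802*1.023 = 1.047017
P_TNL = 1/(1 + L^2*B^2) = 1/(1 + 32.6*0.00343) = 0.8994278
P_FNL = exp(-B^2*tau) = exp(-0.00343*37.4) = 0.8796053
k_eff = k_inf * P_TNL * P_FNL = 1.047017 * 0.8994278 * 0.8796053
k_eff = 0.82834

0.82834


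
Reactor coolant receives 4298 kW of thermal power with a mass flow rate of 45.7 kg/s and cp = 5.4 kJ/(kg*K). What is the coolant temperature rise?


dT = Q / (m_dot * cp)
dT = 4298 / (45.7 * 5.4)
dT = 17.416 C

17.416


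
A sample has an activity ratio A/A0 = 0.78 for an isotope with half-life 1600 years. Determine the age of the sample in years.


lambda = ln(2) / t_half = ln(2) / 1600 = 4.332170e-04 /yr
t = -ln(A/A0) / lambda
t = -ln(0.78) / 4.332170e-04
t = 573.53 yr

573.53


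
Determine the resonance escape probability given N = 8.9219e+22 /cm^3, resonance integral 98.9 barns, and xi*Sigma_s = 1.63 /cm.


p = exp(-N * I * 1e-24 / (xi*Sigma_s))
p = exp(-8.9219e+22 * 98.9 * 1e-24 / 1.63)
p = 0.0044567

0.0044567


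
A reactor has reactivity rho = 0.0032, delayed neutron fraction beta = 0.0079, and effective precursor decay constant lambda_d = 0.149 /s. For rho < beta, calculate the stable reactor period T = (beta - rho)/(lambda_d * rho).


T = (beta - rho) / (lambda_d * rho)
T = (0.0079 - 0.0032) / (0.149 * 0.0032)
T = 9.8574 s

9.8574


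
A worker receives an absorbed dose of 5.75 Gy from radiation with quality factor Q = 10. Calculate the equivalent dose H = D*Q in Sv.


H = D * Q
H = 5.75 * 10
H = 57.500 Sv

57.500


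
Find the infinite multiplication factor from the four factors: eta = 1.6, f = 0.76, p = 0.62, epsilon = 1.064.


k_inf = eta * f * p * epsilon
k_inf = 1.6 * 0.76 * 0.62 * 1.064
k_inf = 0.80217

0.80217


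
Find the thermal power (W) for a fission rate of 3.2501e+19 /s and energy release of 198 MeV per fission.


P = fission_rate * E_MeV * 1.602e-13
P = 3.2501e+19 * 198 * 1.602e-13
P = 1.0309e+09 W

1.0309e+09


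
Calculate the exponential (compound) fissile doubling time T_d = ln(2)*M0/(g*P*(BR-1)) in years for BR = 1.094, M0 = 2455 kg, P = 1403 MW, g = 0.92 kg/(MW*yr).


Breeding gain G = BR - 1 = 1.094 - 1 = 0.094
Fissile production rate = g * P * G = 0.92 * 1403 * 0.094 = 121.33144 kg/yr
T_d = ln(2) * M0 / (g * P * G)
T_d = ln(2) * 2455 / 121.33144 = 14.025 yr

14.025


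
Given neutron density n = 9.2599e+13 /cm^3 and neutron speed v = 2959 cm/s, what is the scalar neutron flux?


phi = n * v
phi = 9.2599e+13 * 2959
phi = 2.7400e+17 /cm^2/s

2.7400e+17


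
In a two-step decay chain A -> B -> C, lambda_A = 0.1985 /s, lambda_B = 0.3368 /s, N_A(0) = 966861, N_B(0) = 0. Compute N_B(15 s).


N_B(t) = lambda_A * N_A0 / (lambda_B - lambda_A) * [exp(-lambda_A*t) - exp(-lambda_B*t)]
exp(-0.1985*15) = 0.05091997; exp(-0.3368*15) = 0.006396528
N_B = 0.1985 * 966861 / (0.3368 - 0.1985) * (0.05091997 - 0.006396528)
N_B = 61786

61786


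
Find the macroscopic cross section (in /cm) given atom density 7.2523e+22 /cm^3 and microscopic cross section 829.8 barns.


Sigma = N * sigma_barns * 1e-24
Sigma = 7.2523e+22 * 829.8 * 1e-24
Sigma = 60.180 /cm

60.180


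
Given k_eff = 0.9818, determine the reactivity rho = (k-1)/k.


rho = (k_eff - 1) / k_eff
rho = (0.9818 - 1) / 0.9818
rho = -0.018537

-0.018537


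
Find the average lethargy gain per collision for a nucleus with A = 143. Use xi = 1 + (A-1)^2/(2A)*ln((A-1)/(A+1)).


xi = 1 + (A-1)^2/(2A) * ln((A-1)/(A+1))
xi = 1 + (143-1)^2/(2*143) * ln((143-1)/(143 +1))
xi = 0.013921

0.013921


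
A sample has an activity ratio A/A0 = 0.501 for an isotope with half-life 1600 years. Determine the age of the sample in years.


lambda = ln(2) / t_half = ln(2) / 1600 = 4.332170e-04 /yr
t = -ln(A/A0) / lambda
t = -ln(0.501) / 4.332170e-04
t = 1595.4 yr

1595.4


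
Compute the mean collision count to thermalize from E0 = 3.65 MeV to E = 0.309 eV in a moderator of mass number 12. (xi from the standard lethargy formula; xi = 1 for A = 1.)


xi = 1 + (A-1)^2/(2A)*ln((A-1)/(A+1)) = 0.1577690 (for A = 12)
n = ln(E0/E) / xi
n = ln(3.65e6 / 0.309) / 0.1577690
n = ln(1.181230e+07) / 0.1577690 = 103.22

103.22


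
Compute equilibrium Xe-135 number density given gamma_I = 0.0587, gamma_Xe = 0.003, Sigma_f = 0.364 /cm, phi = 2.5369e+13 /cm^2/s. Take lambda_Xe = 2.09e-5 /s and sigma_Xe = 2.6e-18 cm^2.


Xe_eq = (gamma_I + gamma_Xe) * Sigma_f * phi / (lambda_Xe + sigma_Xe * phi)
Numerator = (0.0587 + 0.003) * 0.364 * 2.5369e+13 = 5.697573e+11
Denominator = 2.09e-5 + 2.6e-18 * 2.5369e+13 = 8.685940e-05
Xe_eq = 5.697573e+11 / 8.685940e-05 = 6.5595e+15 /cm^3

6.5595e+15


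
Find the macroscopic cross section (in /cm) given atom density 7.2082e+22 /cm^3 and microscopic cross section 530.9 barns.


Sigma = N * sigma_barns * 1e-24
Sigma = 7.2082e+22 * 530.9 * 1e-24
Sigma = 38.268 /cm

38.268


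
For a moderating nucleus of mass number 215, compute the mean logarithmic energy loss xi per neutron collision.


xi = 1 + (A-1)^2/(2A) * ln((A-1)/(A+1))
xi = 1 + (215-1)^2/(2*215) * ln((215-1)/(215 +1))
xi = 0.0092735

0.0092735


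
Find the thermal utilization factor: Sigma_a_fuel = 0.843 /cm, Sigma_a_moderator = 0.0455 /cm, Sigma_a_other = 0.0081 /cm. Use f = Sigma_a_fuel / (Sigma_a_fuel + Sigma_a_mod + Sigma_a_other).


f = Sigma_a_fuel / (Sigma_a_fuel + Sigma_a_mod + Sigma_a_other)
f = 0.843 / (0.843 + 0.0455 + 0.0081)
f = 0.94022

0.94022


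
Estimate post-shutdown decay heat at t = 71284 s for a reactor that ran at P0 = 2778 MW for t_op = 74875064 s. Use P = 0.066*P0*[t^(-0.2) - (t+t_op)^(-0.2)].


P/P0 = 0.066 * [t^(-0.2) - (t + t_op)^(-0.2)]
P/P0 = 0.066 * [71284^(-0.2) - (71284 + 74875064)^(-0.2)]
P/P0 = 0.066 * [0.1070044 - 0.02661031] = 0.005306010
P = 2778 * 0.005306010 = 14.740 MW

14.740


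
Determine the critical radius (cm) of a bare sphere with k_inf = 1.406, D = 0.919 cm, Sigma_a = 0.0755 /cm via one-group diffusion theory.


L^2 = D / Sigma_a = 0.919 / 0.0755 = 12.17219 cm^2
B_m^2 = (k_inf - 1) / L^2 = (1.406 - 1) / 12.17219 = 0.03335472 /cm^2
For a bare sphere: B_g = pi/R, so R_c = pi / sqrt(B_m^2)
R_c = pi / sqrt(0.03335472) = 17.202 cm

17.202


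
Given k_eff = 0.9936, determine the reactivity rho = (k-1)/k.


rho = (k_eff - 1) / k_eff
rho = (0.9936 - 1) / 0.9936
rho = -0.0064412

-0.0064412


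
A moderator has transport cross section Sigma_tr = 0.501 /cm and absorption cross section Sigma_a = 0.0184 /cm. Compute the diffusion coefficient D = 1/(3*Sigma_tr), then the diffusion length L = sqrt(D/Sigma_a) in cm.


D = 1 / (3 * Sigma_tr) = 1 / (3 * 0.501) = 0.6653360 cm
L = sqrt(D / Sigma_a)
L = sqrt(0.6653360 / 0.0184)
L = 6.0133 cm

6.0133


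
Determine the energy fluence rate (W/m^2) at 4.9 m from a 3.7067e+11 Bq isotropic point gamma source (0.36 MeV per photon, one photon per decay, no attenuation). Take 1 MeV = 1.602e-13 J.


psi = A * E * 1.602e-13 / (4*pi*r^2)
psi = 3.7067e+11 * 0.36 * 1.602e-13 / (4*pi*4.9^2)
psi = 7.0852e-05 W/m^2

7.0852e-05


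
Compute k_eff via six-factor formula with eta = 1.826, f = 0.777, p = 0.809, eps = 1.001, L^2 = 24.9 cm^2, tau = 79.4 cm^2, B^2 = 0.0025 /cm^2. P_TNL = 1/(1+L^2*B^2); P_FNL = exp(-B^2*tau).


k_inf = eta*f*p*eps = 1.826*0.777*0.809*1.001 = 1.148959
P_TNL = 1/(1 + L^2*B^2) = 1/(1 + 24.9*0.0025) = 0.9413980
P_FNL = exp(-B^2*tau) = exp(-0.0025*79.4) = 0.8199598
k_eff = k_inf * P_TNL * P_FNL = 1.148959 * 0.9413980 * 0.8199598
k_eff = 0.88689

0.88689


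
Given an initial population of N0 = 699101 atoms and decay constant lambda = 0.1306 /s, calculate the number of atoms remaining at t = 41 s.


N = N0 * exp(-lambda * t)
N = 699101 * exp(-0.1306 * 41)
N = 3304.2

3304.2


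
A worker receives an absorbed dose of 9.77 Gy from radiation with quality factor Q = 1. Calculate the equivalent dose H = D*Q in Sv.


H = D * Q
H = 9.77 * 1
H = 9.7700 Sv

9.7700


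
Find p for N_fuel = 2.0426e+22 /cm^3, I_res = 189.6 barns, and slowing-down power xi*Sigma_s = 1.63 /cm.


p = exp(-N * I * 1e-24 / (xi*Sigma_s))
p = exp(-2.0426e+22 * 189.6 * 1e-24 / 1.63)
p = 0.092928

0.092928


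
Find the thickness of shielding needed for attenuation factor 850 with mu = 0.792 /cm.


x = ln(factor) / mu
x = ln(850) / 0.792
x = 8.5167 cm

8.5167


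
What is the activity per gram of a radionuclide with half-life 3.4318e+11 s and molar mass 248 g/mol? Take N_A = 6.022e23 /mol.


lambda = ln(2) / t_half = ln(2) / 3.4318e+11 = 2.019777e-12 /s
SA = lambda * N_A / M
SA = 2.019777e-12 * 6.022e23 / 248
SA = 4.9045e+09 Bq/g

4.9045e+09


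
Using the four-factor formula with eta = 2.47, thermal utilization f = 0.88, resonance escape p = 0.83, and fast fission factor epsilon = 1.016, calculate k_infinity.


k_inf = eta * f * p * epsilon
k_inf = 2.47 * 0.88 * 0.83 * 1.016
k_inf = 1.8330

1.8330


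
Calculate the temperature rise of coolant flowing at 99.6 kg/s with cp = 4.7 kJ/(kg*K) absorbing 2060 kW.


dT = Q / (m_dot * cp)
dT = 2060 / (99.6 * 4.7)
dT = 4.4006 C

4.4006


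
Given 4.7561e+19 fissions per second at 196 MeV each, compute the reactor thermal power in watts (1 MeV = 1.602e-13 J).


P = fission_rate * E_MeV * 1.602e-13
P = 4.7561e+19 * 196 * 1.602e-13
P = 1.4934e+09 W

1.4934e+09


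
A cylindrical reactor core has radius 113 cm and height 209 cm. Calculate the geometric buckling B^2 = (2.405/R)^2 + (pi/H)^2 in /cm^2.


B^2 = (2.405/R)^2 + (pi/H)^2
B^2 = (2.405/113)^2 + (pi/209)^2
B^2 = 6.7892e-04 /cm^2

6.7892e-04


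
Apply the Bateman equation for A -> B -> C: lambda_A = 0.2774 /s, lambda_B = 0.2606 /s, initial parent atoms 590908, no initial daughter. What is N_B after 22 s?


N_B(t) = lambda_A * N_A0 / (lambda_B - lambda_A) * [exp(-lambda_A*t) - exp(-lambda_B*t)]
exp(-0.2774*22) = 0.002236596; exp(-0.2606*22) = 0.003236703
N_B = 0.2774 * 590908 / (0.2606 - 0.2774) * (0.002236596 - 0.003236703)
N_B = 9758.1

9758.1


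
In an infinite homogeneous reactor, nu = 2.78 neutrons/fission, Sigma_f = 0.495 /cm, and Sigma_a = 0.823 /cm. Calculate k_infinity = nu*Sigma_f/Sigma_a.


k_inf = nu * Sigma_f / Sigma_a
k_inf = 2.78 * 0.495 / 0.823
k_inf = 1.6721

1.6721


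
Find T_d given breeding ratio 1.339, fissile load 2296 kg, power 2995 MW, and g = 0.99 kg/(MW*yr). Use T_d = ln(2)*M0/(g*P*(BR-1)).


Breeding gain G = BR - 1 = 1.339 - 1 = 0.339
Fissile production rate = g * P * G = 0.99 * 2995 * 0.339 = 1005.15195 kg/yr
T_d = ln(2) * M0 / (g * P * G)
T_d = ln(2) * 2296 / 1005.15195 = 1.5833 yr

1.5833


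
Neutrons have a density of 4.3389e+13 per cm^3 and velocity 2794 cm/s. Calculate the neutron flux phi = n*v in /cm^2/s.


phi = n * v
phi = 4.3389e+13 * 2794
phi = 1.2123e+17 /cm^2/s

1.2123e+17


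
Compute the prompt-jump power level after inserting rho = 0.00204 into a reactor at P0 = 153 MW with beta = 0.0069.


P1/P0 = beta / (beta - rho)
P1/P0 = 0.0069 / (0.0069 - 0.00204) = 1.419753
P1 = 153 * 1.419753 = 217.22 MW

217.22


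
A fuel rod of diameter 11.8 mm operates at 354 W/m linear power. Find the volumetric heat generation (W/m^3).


r = D / 2 / 1000 = 11.8 / 2 / 1000 = 0.0059 m
q''' = q' / (pi * r^2)
q''' = 354 / (pi * 0.0059^2)
q''' = 3.2370e+06 W/m^3

3.2370e+06


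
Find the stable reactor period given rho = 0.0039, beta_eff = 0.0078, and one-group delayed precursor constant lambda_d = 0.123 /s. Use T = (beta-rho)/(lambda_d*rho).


T = (beta - rho) / (lambda_d * rho)
T = (0.0078 - 0.0039) / (0.123 * 0.0039)
T = 8.1301 s

8.1301


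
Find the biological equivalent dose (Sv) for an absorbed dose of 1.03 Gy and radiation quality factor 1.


H = D * Q
H = 1.03 * 1
H = 1.0300 Sv

1.0300


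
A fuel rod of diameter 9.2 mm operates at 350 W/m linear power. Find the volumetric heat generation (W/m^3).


r = D / 2 / 1000 = 9.2 / 2 / 1000 = 0.0046 m
q''' = q' / (pi * r^2)
q''' = 350 / (pi * 0.0046^2)
q''' = 5.2651e+06 W/m^3

5.2651e+06


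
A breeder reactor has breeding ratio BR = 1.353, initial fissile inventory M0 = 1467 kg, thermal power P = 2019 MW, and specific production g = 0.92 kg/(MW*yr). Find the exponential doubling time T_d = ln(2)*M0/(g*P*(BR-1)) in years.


Breeding gain G = BR - 1 = 1.353 - 1 = 0.353
Fissile production rate = g * P * G = 0.92 * 2019 * 0.353 = 655.69044 kg/yr
T_d = ln(2) * M0 / (g * P * G)
T_d = ln(2) * 1467 / 655.69044 = 1.5508 yr

1.5508


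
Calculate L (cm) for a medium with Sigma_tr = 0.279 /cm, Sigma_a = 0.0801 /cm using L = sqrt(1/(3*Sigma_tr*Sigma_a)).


D = 1 / (3 * Sigma_tr) = 1 / (3 * 0.279) = 1.194743 cm
L = sqrt(D / Sigma_a)
L = sqrt(1.194743 / 0.0801)
L = 3.8621 cm

3.8621


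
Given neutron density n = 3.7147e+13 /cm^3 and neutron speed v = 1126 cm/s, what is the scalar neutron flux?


phi = n * v
phi = 3.7147e+13 * 1126
phi = 4.1828e+16 /cm^2/s

4.1828e+16


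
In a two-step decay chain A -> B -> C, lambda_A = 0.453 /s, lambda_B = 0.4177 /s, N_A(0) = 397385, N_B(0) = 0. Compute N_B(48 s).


N_B(t) = lambda_A * N_A0 / (lambda_B - lambda_A) * [exp(-lambda_A*t) - exp(-lambda_B*t)]
exp(-0.453*48) = 3.603303e-10; exp(-0.4177*48) = 1.961414e-09
N_B = 0.453 * 397385 / (0.4177 - 0.453) * (3.603303e-10 - 1.961414e-09)
N_B = 0.0081649

0.0081649


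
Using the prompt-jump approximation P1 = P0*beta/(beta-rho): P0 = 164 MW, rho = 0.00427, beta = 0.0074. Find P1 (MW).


P1/P0 = beta / (beta - rho)
P1/P0 = 0.0074 / (0.0074 - 0.00427) = 2.364217
P1 = 164 * 2.364217 = 387.73 MW

387.73


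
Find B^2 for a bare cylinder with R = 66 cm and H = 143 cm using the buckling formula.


B^2 = (2.405/R)^2 + (pi/H)^2
B^2 = (2.405/66)^2 + (pi/143)^2
B^2 = 0.0018105 /cm^2

0.0018105


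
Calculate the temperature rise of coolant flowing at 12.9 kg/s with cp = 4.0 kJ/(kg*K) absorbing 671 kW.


dT = Q / (m_dot * cp)
dT = 671 / (12.9 * 4.0)
dT = 13.004 C

13.004


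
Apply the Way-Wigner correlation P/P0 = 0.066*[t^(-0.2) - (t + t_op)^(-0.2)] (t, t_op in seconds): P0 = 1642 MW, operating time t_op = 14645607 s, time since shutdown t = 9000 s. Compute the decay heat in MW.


P/P0 = 0.066 * [t^(-0.2) - (t + t_op)^(-0.2)]
P/P0 = 0.066 * [9000^(-0.2) - (9000 + 14645607)^(-0.2)]
P/P0 = 0.066 * [0.1618645 - 0.03688121] = 0.008248897
P = 1642 * 0.008248897 = 13.545 MW

13.545


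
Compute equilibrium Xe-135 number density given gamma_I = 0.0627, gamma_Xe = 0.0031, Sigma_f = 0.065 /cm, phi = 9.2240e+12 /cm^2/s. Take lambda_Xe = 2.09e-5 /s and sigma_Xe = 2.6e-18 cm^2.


Xe_eq = (gamma_I + gamma_Xe) * Sigma_f * phi / (lambda_Xe + sigma_Xe * phi)
Numerator = (0.0627 + 0.0031) * 0.065 * 9.2240e+12 = 3.945105e+10
Denominator = 2.09e-5 + 2.6e-18 * 9.2240e+12 = 4.488240e-05
Xe_eq = 3.945105e+10 / 4.488240e-05 = 8.7899e+14 /cm^3

8.7899e+14


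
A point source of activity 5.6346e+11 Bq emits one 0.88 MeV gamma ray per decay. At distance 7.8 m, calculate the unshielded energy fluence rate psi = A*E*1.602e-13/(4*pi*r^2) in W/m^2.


psi = A * E * 1.602e-13 / (4*pi*r^2)
psi = 5.6346e+11 * 0.88 * 1.602e-13 / (4*pi*7.8^2)
psi = 1.0390e-04 W/m^2

1.0390e-04


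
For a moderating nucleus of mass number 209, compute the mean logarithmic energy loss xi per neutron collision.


xi = 1 + (A-1)^2/(2A) * ln((A-1)/(A+1))
xi = 1 + (209-1)^2/(2*209) * ln((209-1)/(209 +1))
xi = 0.0095389

0.0095389


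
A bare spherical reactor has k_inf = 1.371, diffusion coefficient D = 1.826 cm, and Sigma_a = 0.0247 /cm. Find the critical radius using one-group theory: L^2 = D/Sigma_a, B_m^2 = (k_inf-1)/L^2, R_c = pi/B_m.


L^2 = D / Sigma_a = 1.826 / 0.0247 = 73.92713 cm^2
B_m^2 = (k_inf - 1) / L^2 = (1.371 - 1) / 73.92713 = 0.005018455 /cm^2
For a bare sphere: B_g = pi/R, so R_c = pi / sqrt(B_m^2)
R_c = pi / sqrt(0.005018455) = 44.347 cm

44.347


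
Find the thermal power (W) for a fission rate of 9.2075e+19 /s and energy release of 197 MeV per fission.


P = fission_rate * E_MeV * 1.602e-13
P = 9.2075e+19 * 197 * 1.602e-13
P = 2.9058e+09 W

2.9058e+09


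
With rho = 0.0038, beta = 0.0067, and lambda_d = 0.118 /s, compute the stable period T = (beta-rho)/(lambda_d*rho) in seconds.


T = (beta - rho) / (lambda_d * rho)
T = (0.0067 - 0.0038) / (0.118 * 0.0038)
T = 6.4674 s

6.4674


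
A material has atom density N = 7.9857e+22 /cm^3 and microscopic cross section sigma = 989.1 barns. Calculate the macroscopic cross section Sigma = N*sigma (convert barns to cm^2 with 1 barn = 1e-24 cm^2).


Sigma = N * sigma_barns * 1e-24
Sigma = 7.9857e+22 * 989.1 * 1e-24
Sigma = 78.987 /cm

78.987


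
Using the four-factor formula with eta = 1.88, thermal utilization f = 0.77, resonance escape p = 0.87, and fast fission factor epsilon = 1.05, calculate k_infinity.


k_inf = eta * f * p * epsilon
k_inf = 1.88 * 0.77 * 0.87 * 1.05
k_inf = 1.3224

1.3224


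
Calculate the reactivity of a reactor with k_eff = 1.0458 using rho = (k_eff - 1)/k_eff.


rho = (k_eff - 1) / k_eff
rho = (1.0458 - 1) / 1.0458
rho = 0.043794

0.043794


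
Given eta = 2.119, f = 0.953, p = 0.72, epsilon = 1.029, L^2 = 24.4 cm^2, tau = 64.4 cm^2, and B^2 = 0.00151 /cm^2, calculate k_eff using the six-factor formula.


k_inf = eta*f*p*eps = 2.119*0.953*0.72*1.029 = 1.496138
P_TNL = 1/(1 + L^2*B^2) = 1/(1 + 24.4*0.00151) = 0.9644652
P_FNL = exp(-B^2*tau) = exp(-0.00151*64.4) = 0.9073346
k_eff = k_inf * P_TNL * P_FNL = 1.496138 * 0.9644652 * 0.9073346
k_eff = 1.3093

1.3093


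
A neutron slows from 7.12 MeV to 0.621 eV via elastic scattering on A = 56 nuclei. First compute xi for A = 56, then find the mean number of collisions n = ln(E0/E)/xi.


xi = 1 + (A-1)^2/(2A)*ln((A-1)/(A+1)) = 0.03529286 (for A = 56)
n = ln(E0/E) / xi
n = ln(7.12e6 / 0.621) / 0.03529286
n = ln(1.146538e+07) / 0.03529286 = 460.57

460.57


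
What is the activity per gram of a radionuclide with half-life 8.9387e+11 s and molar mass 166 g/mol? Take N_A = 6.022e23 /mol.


lambda = ln(2) / t_half = ln(2) / 8.9387e+11 = 7.754452e-13 /s
SA = lambda * N_A / M
SA = 7.754452e-13 * 6.022e23 / 166
SA = 2.8131e+09 Bq/g

2.8131e+09


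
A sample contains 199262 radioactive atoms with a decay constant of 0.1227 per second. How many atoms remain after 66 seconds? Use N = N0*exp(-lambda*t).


N = N0 * exp(-lambda * t)
N = 199262 * exp(-0.1227 * 66)
N = 60.593

60.593


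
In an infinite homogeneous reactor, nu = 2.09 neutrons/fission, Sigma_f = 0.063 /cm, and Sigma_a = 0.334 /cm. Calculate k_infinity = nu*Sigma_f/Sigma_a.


k_inf = nu * Sigma_f / Sigma_a
k_inf = 2.09 * 0.063 / 0.334
k_inf = 0.39422

0.39422


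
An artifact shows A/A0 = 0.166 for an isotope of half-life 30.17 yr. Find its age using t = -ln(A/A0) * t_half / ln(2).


lambda = ln(2) / t_half = ln(2) / 30.17 = 0.02297472 /yr
t = -ln(A/A0) / lambda
t = -ln(0.166) / 0.02297472
t = 78.163 yr

78.163


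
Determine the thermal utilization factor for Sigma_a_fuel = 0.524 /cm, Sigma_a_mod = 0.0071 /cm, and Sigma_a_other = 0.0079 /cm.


f = Sigma_a_fuel / (Sigma_a_fuel + Sigma_a_mod + Sigma_a_other)
f = 0.524 / (0.524 + 0.0071 + 0.0079)
f = 0.97217

0.97217


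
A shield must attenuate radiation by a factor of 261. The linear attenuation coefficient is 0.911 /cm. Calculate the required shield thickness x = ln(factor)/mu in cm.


x = ln(factor) / mu
x = ln(261) / 0.911
x = 6.1081 cm

6.1081


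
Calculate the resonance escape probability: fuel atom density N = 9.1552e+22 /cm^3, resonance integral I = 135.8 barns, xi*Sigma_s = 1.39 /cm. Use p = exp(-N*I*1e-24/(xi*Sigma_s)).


p = exp(-N * I * 1e-24 / (xi*Sigma_s))
p = exp(-9.1552e+22 * 135.8 * 1e-24 / 1.39)
p = 1.3046e-04

1.3046e-04


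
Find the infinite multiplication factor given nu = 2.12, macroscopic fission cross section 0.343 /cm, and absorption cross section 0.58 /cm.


k_inf = nu * Sigma_f / Sigma_a
k_inf = 2.12 * 0.343 / 0.58
k_inf = 1.2537

1.2537


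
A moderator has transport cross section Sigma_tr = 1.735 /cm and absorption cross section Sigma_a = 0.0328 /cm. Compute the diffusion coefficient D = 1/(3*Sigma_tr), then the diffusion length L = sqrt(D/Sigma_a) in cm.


D = 1 / (3 * Sigma_tr) = 1 / (3 * 1.735) = 0.1921230 cm
L = sqrt(D / Sigma_a)
L = sqrt(0.1921230 / 0.0328)
L = 2.4202 cm

2.4202


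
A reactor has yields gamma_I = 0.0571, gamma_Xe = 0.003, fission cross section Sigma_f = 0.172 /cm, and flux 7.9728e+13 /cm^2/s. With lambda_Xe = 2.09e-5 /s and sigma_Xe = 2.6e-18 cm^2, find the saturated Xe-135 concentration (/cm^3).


Xe_eq = (gamma_I + gamma_Xe) * Sigma_f * phi / (lambda_Xe + sigma_Xe * phi)
Numerator = (0.0571 + 0.003) * 0.172 * 7.9728e+13 = 8.241643e+11
Denominator = 2.09e-5 + 2.6e-18 * 7.9728e+13 = 2.281928e-04
Xe_eq = 8.241643e+11 / 2.281928e-04 = 3.6117e+15 /cm^3

3.6117e+15


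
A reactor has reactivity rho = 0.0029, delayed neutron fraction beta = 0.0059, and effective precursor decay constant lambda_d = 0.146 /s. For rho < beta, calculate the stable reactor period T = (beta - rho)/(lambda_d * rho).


T = (beta - rho) / (lambda_d * rho)
T = (0.0059 - 0.0029) / (0.146 * 0.0029)
T = 7.0855 s

7.0855


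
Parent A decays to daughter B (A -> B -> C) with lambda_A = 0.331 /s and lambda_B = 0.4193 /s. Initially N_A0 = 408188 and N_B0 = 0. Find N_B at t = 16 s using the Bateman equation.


N_B(t) = lambda_A * N_A0 / (lambda_B - lambda_A) * [exp(-lambda_A*t) - exp(-lambda_B*t)]
exp(-0.331*16) = 0.005011600; exp(-0.4193*16) = 0.001220127
N_B = 0.331 * 408188 / (0.4193 - 0.331) * (0.005011600 - 0.001220127)
N_B = 5801.4

5801.4


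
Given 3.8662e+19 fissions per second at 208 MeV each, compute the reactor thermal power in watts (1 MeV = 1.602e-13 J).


P = fission_rate * E_MeV * 1.602e-13
P = 3.8662e+19 * 208 * 1.602e-13
P = 1.2883e+09 W

1.2883e+09


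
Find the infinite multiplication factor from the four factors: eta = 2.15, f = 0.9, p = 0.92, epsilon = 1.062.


k_inf = eta * f * p * epsilon
k_inf = 2.15 * 0.9 * 0.92 * 1.062
k_inf = 1.8906

1.8906


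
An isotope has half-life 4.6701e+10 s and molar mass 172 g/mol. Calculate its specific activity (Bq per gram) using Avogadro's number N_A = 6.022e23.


lambda = ln(2) / t_half = ln(2) / 4.6701e+10 = 1.484223e-11 /s
SA = lambda * N_A / M
SA = 1.484223e-11 * 6.022e23 / 172
SA = 5.1965e+10 Bq/g

5.1965e+10


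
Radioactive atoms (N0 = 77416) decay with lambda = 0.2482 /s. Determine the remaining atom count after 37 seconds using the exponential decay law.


N = N0 * exp(-lambda * t)
N = 77416 * exp(-0.2482 * 37)
N = 7.9530

7.9530


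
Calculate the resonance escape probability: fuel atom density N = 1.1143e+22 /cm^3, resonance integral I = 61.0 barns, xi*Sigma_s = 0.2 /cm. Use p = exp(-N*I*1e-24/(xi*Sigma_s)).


p = exp(-N * I * 1e-24 / (xi*Sigma_s))
p = exp(-1.1143e+22 * 61.0 * 1e-24 / 0.2)
p = 0.033420

0.033420


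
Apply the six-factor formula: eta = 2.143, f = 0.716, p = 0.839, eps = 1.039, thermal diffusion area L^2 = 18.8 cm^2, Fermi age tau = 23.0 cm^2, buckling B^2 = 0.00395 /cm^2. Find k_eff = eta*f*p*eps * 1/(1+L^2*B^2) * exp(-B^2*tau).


k_inf = eta*f*p*eps = 2.143*0.716*0.839*1.039 = 1.337558
P_TNL = 1/(1 + L^2*B^2) = 1/(1 + 18.8*0.00395) = 0.9308733
P_FNL = exp(-B^2*tau) = exp(-0.00395*23.0) = 0.9131547
k_eff = k_inf * P_TNL * P_FNL = 1.337558 * 0.9308733 * 0.9131547
k_eff = 1.1370

1.1370


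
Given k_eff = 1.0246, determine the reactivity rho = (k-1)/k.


rho = (k_eff - 1) / k_eff
rho = (1.0246 - 1) / 1.0246
rho = 0.024009

0.024009


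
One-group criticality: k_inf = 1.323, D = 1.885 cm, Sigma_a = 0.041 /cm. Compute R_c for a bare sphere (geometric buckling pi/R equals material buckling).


L^2 = D / Sigma_a = 1.885 / 0.041 = 45.97561 cm^2
B_m^2 = (k_inf - 1) / L^2 = (1.323 - 1) / 45.97561 = 0.007025464 /cm^2
For a bare sphere: B_g = pi/R, so R_c = pi / sqrt(B_m^2)
R_c = pi / sqrt(0.007025464) = 37.481 cm

37.481


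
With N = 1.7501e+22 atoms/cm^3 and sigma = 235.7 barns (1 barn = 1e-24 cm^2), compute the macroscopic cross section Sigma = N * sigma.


Sigma = N * sigma_barns * 1e-24
Sigma = 1.7501e+22 * 235.7 * 1e-24
Sigma = 4.1250 /cm

4.1250


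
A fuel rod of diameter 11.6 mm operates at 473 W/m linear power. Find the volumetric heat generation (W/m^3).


r = D / 2 / 1000 = 11.6 / 2 / 1000 = 0.0058 m
q''' = q' / (pi * r^2)
q''' = 473 / (pi * 0.0058^2)
q''' = 4.4756e+06 W/m^3

4.4756e+06


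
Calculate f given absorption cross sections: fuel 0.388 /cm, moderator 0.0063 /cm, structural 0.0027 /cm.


f = Sigma_a_fuel / (Sigma_a_fuel + Sigma_a_mod + Sigma_a_other)
f = 0.388 / (0.388 + 0.0063 + 0.0027)
f = 0.97733

0.97733


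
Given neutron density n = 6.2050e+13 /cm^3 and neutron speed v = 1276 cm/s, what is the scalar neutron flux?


phi = n * v
phi = 6.2050e+13 * 1276
phi = 7.9176e+16 /cm^2/s

7.9176e+16


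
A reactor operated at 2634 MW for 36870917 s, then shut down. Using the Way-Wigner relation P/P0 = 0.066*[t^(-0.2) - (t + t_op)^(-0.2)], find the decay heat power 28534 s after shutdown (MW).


P/P0 = 0.066 * [t^(-0.2) - (t + t_op)^(-0.2)]
P/P0 = 0.066 * [28534^(-0.2) - (28534 + 36870917)^(-0.2)]
P/P0 = 0.066 * [0.1285072 - 0.03066169] = 0.006457804
P = 2634 * 0.006457804 = 17.010 MW

17.010


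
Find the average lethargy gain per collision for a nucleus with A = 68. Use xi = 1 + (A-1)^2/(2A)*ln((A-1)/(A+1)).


xi = 1 + (A-1)^2/(2A) * ln((A-1)/(A+1))
xi = 1 + (68-1)^2/(2*68) * ln((68-1)/(68 +1))
xi = 0.029126

0.029126


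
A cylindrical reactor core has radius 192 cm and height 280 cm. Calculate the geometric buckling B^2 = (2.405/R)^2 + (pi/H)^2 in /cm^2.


B^2 = (2.405/R)^2 + (pi/H)^2
B^2 = (2.405/192)^2 + (pi/280)^2
B^2 = 2.8279e-04 /cm^2

2.8279e-04


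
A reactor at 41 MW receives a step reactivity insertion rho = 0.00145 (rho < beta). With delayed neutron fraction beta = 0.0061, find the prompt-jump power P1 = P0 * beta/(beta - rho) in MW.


P1/P0 = beta / (beta - rho)
P1/P0 = 0.0061 / (0.0061 - 0.00145) = 1.311828
P1 = 41 * 1.311828 = 53.785 MW

53.785


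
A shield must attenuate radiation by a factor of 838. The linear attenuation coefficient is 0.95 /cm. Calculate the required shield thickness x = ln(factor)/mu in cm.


x = ln(factor) / mu
x = ln(838) / 0.95
x = 7.0853 cm

7.0853


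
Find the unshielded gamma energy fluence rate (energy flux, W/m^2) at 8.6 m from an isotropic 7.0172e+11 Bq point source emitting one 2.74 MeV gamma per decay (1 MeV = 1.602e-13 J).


psi = A * E * 1.602e-13 / (4*pi*r^2)
psi = 7.0172e+11 * 2.74 * 1.602e-13 / (4*pi*8.6^2)
psi = 3.3141e-04 W/m^2

3.3141e-04


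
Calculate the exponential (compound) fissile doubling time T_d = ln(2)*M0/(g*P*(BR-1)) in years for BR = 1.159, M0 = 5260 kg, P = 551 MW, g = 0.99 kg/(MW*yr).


Breeding gain G = BR - 1 = 1.159 - 1 = 0.159
Fissile production rate = g * P * G = 0.99 * 551 * 0.159 = 86.73291 kg/yr
T_d = ln(2) * M0 / (g * P * G)
T_d = ln(2) * 5260 / 86.73291 = 42.037 yr

42.037


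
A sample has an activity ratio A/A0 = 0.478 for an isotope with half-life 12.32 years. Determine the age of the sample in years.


lambda = ln(2) / t_half = ln(2) / 12.32 = 0.05626195 /yr
t = -ln(A/A0) / lambda
t = -ln(0.478) / 0.05626195
t = 13.120 yr

13.120


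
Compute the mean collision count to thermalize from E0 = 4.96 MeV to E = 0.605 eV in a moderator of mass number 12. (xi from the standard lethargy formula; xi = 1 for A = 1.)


xi = 1 + (A-1)^2/(2A)*ln((A-1)/(A+1)) = 0.1577690 (for A = 12)
n = ln(E0/E) / xi
n = ln(4.96e6 / 0.605) / 0.1577690
n = ln(8.198347e+06) / 0.1577690 = 100.90

100.90


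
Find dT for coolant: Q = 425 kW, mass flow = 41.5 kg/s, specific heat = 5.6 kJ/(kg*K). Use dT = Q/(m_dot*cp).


dT = Q / (m_dot * cp)
dT = 425 / (41.5 * 5.6)
dT = 1.8287 C

1.8287


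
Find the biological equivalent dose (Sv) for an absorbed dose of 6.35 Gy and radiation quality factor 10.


H = D * Q
H = 6.35 * 10
H = 63.500 Sv

63.500


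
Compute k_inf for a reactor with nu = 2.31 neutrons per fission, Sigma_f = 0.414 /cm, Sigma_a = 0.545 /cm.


k_inf = nu * Sigma_f / Sigma_a
k_inf = 2.31 * 0.414 / 0.545
k_inf = 1.7548

1.7548


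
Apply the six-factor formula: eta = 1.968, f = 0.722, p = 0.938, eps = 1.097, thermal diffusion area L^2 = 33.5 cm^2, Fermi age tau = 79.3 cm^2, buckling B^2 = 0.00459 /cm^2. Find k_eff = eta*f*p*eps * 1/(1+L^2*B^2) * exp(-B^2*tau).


k_inf = eta*f*p*eps = 1.968*0.722*0.938*1.097 = 1.462082
P_TNL = 1/(1 + L^2*B^2) = 1/(1 + 33.5*0.00459) = 0.8667276
P_FNL = exp(-B^2*tau) = exp(-0.00459*79.3) = 0.6949002
k_eff = k_inf * P_TNL * P_FNL = 1.462082 * 0.8667276 * 0.6949002
k_eff = 0.88060

0.88060


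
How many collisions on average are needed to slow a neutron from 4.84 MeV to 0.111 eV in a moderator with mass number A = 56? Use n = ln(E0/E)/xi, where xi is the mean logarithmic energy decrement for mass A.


xi = 1 + (A-1)^2/(2A)*ln((A-1)/(A+1)) = 0.03529286 (for A = 56)
n = ln(E0/E) / xi
n = ln(4.84e6 / 0.111) / 0.03529286
n = ln(4.360360e+07) / 0.03529286 = 498.42

498.42


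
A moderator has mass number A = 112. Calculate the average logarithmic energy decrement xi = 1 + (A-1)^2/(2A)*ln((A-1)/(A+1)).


xi = 1 + (A-1)^2/(2A) * ln((A-1)/(A+1))
xi = 1 + (112-1)^2/(2*112) * ln((112-1)/(112 +1))
xi = 0.017751

0.017751


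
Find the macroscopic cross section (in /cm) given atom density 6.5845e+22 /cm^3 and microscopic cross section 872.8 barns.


Sigma = N * sigma_barns * 1e-24
Sigma = 6.5845e+22 * 872.8 * 1e-24
Sigma = 57.470 /cm

57.470


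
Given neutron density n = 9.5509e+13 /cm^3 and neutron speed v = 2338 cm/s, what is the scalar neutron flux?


phi = n * v
phi = 9.5509e+13 * 2338
phi = 2.2330e+17 /cm^2/s

2.2330e+17


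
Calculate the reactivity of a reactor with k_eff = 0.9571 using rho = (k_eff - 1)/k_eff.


rho = (k_eff - 1) / k_eff
rho = (0.9571 - 1) / 0.9571
rho = -0.044823

-0.044823


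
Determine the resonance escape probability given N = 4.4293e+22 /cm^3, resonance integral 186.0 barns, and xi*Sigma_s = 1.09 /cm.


p = exp(-N * I * 1e-24 / (xi*Sigma_s))
p = exp(-4.4293e+22 * 186.0 * 1e-24 / 1.09)
p = 5.2178e-04

5.2178e-04


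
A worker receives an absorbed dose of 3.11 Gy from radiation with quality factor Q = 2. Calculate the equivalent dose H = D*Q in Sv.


H = D * Q
H = 3.11 * 2
H = 6.2200 Sv

6.2200


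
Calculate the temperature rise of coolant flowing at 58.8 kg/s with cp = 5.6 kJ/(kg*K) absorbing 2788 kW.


dT = Q / (m_dot * cp)
dT = 2788 / (58.8 * 5.6)
dT = 8.4670 C

8.4670


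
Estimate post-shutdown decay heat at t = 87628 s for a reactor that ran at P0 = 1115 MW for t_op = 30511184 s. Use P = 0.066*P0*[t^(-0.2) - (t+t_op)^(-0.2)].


P/P0 = 0.066 * [t^(-0.2) - (t + t_op)^(-0.2)]
P/P0 = 0.066 * [87628^(-0.2) - (87628 + 30511184)^(-0.2)]
P/P0 = 0.066 * [0.1026766 - 0.03183165] = 0.004675767
P = 1115 * 0.004675767 = 5.2135 MW

5.2135


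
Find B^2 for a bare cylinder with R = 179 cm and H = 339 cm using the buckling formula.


B^2 = (2.405/R)^2 + (pi/H)^2
B^2 = (2.405/179)^2 + (pi/339)^2
B^2 = 2.6640e-04 /cm^2

2.6640e-04


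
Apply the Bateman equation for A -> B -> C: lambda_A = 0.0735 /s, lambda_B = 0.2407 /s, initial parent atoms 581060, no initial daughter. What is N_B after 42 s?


N_B(t) = lambda_A * N_A0 / (lambda_B - lambda_A) * [exp(-lambda_A*t) - exp(-lambda_B*t)]
exp(-0.0735*42) = 0.04563867; exp(-0.2407*42) = 4.069522e-05
N_B = 0.0735 * 581060 / (0.2407 - 0.0735) * (0.04563867 - 4.069522e-05)
N_B = 11647

11647


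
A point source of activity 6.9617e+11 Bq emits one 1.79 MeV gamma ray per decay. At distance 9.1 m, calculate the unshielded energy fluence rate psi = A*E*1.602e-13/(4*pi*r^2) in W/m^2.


psi = A * E * 1.602e-13 / (4*pi*r^2)
psi = 6.9617e+11 * 1.79 * 1.602e-13 / (4*pi*9.1^2)
psi = 1.9184e-04 W/m^2

1.9184e-04


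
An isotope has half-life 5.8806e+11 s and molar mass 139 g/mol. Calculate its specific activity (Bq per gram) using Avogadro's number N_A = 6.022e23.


lambda = ln(2) / t_half = ln(2) / 5.8806e+11 = 1.178701e-12 /s
SA = lambda * N_A / M
SA = 1.178701e-12 * 6.022e23 / 139
SA = 5.1066e+09 Bq/g

5.1066e+09


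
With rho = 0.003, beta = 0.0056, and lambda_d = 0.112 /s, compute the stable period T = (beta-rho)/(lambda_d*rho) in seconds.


T = (beta - rho) / (lambda_d * rho)
T = (0.0056 - 0.003) / (0.112 * 0.003)
T = 7.7381 s

7.7381


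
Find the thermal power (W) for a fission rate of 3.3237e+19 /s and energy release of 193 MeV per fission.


P = fission_rate * E_MeV * 1.602e-13
P = 3.3237e+19 * 193 * 1.602e-13
P = 1.0276e+09 W

1.0276e+09


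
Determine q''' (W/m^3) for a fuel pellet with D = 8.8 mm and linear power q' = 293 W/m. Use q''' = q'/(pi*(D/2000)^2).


r = D / 2 / 1000 = 8.8 / 2 / 1000 = 0.0044 m
q''' = q' / (pi * r^2)
q''' = 293 / (pi * 0.0044^2)
q''' = 4.8174e+06 W/m^3

4.8174e+06


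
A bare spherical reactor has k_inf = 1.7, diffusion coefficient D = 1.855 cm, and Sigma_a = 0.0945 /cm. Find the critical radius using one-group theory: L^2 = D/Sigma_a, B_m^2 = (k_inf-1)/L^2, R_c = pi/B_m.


L^2 = D / Sigma_a = 1.855 / 0.0945 = 19.62963 cm^2
B_m^2 = (k_inf - 1) / L^2 = (1.7 - 1) / 19.62963 = 0.03566038 /cm^2
For a bare sphere: B_g = pi/R, so R_c = pi / sqrt(B_m^2)
R_c = pi / sqrt(0.03566038) = 16.636 cm

16.636


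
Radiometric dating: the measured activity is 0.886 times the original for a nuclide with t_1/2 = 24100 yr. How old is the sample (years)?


lambda = ln(2) / t_half = ln(2) / 24100 = 2.876129e-05 /yr
t = -ln(A/A0) / lambda
t = -ln(0.886) / 2.876129e-05
t = 4208.4 yr

4208.4


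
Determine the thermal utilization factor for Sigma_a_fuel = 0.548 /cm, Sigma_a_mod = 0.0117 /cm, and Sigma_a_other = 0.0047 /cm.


f = Sigma_a_fuel / (Sigma_a_fuel + Sigma_a_mod + Sigma_a_other)
f = 0.548 / (0.548 + 0.0117 + 0.0047)
f = 0.97094

0.97094


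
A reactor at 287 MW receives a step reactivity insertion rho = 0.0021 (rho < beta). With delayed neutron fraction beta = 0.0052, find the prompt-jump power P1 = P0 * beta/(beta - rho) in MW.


P1/P0 = beta / (beta - rho)
P1/P0 = 0.0052 / (0.0052 - 0.0021) = 1.677419
P1 = 287 * 1.677419 = 481.42 MW

481.42


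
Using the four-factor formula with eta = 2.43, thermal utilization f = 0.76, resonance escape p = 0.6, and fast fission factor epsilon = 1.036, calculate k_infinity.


k_inf = eta * f * p * epsilon
k_inf = 2.43 * 0.76 * 0.6 * 1.036
k_inf = 1.1480

1.1480


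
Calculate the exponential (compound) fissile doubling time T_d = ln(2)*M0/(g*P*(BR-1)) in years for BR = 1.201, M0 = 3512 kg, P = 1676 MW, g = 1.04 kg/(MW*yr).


Breeding gain G = BR - 1 = 1.201 - 1 = 0.201
Fissile production rate = g * P * G = 1.04 * 1676 * 0.201 = 350.35104 kg/yr
T_d = ln(2) * M0 / (g * P * G)
T_d = ln(2) * 3512 / 350.35104 = 6.9483 yr

6.9483


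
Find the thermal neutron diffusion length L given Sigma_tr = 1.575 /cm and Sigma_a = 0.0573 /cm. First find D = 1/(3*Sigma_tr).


D = 1 / (3 * Sigma_tr) = 1 / (3 * 1.575) = 0.2116402 cm
L = sqrt(D / Sigma_a)
L = sqrt(0.2116402 / 0.0573)
L = 1.9219 cm

1.9219


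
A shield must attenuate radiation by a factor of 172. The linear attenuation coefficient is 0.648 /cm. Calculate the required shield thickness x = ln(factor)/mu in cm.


x = ln(factor) / mu
x = ln(172) / 0.648
x = 7.9437 cm

7.9437


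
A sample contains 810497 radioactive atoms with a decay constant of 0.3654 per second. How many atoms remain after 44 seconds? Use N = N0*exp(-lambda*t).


N = N0 * exp(-lambda * t)
N = 810497 * exp(-0.3654 * 44)
N = 0.084399

0.084399


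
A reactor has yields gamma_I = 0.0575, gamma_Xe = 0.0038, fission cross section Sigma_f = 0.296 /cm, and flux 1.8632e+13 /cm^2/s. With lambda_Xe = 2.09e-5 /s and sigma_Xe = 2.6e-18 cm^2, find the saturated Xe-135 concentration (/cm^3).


Xe_eq = (gamma_I + gamma_Xe) * Sigma_f * phi / (lambda_Xe + sigma_Xe * phi)
Numerator = (0.0575 + 0.0038) * 0.296 * 1.8632e+13 = 3.380739e+11
Denominator = 2.09e-5 + 2.6e-18 * 1.8632e+13 = 6.934320e-05
Xe_eq = 3.380739e+11 / 6.934320e-05 = 4.8754e+15 /cm^3

4.8754e+15
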